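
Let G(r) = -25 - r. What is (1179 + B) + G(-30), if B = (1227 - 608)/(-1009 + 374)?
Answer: 751221/635 ≈ 1183.0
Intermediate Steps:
B = -619/635 (B = 619/(-635) = 619*(-1/635) = -619/635 ≈ -0.97480)
(1179 + B) + G(-30) = (1179 - 619/635) + (-25 - 1*(-30)) = 748046/635 + (-25 + 30) = 748046/635 + 5 = 751221/635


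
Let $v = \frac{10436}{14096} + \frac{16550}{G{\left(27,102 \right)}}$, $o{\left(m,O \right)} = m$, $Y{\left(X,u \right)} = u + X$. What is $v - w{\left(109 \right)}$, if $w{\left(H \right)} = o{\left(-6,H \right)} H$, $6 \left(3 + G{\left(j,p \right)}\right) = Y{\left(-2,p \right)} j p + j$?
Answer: $\frac{211934165315}{323513772} \approx 655.1$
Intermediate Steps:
$Y{\left(X,u \right)} = X + u$
$G{\left(j,p \right)} = -3 + \frac{j}{6} + \frac{j p \left(-2 + p\right)}{6}$ ($G{\left(j,p \right)} = -3 + \frac{\left(-2 + p\right) j p + j}{6} = -3 + \frac{j \left(-2 + p\right) p + j}{6} = -3 + \frac{j p \left(-2 + p\right) + j}{6} = -3 + \frac{j + j p \left(-2 + p\right)}{6} = -3 + \left(\frac{j}{6} + \frac{j p \left(-2 + p\right)}{6}\right) = -3 + \frac{j}{6} + \frac{j p \left(-2 + p\right)}{6}$)
$w{\left(H \right)} = - 6 H$
$v = \frac{356158427}{323513772}$ ($v = \frac{10436}{14096} + \frac{16550}{-3 + \frac{1}{6} \cdot 27 + \frac{1}{6} \cdot 27 \cdot 102 \left(-2 + 102\right)} = 10436 \cdot \frac{1}{14096} + \frac{16550}{-3 + \frac{9}{2} + \frac{1}{6} \cdot 27 \cdot 102 \cdot 100} = \frac{2609}{3524} + \frac{16550}{-3 + \frac{9}{2} + 45900} = \frac{2609}{3524} + \frac{16550}{\frac{91803}{2}} = \frac{2609}{3524} + 16550 \cdot \frac{2}{91803} = \frac{2609}{3524} + \frac{33100}{91803} = \frac{356158427}{323513772} \approx 1.1009$)
$v - w{\left(109 \right)} = \frac{356158427}{323513772} - \left(-6\right) 109 = \frac{356158427}{323513772} - -654 = \frac{356158427}{323513772} + 654 = \frac{211934165315}{323513772}$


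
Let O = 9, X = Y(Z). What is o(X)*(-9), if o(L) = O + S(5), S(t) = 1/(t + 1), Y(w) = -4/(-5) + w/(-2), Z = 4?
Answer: -165/2 ≈ -82.500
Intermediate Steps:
Y(w) = ⅘ - w/2 (Y(w) = -4*(-⅕) + w*(-½) = ⅘ - w/2)
S(t) = 1/(1 + t)
X = -6/5 (X = ⅘ - ½*4 = ⅘ - 2 = -6/5 ≈ -1.2000)
o(L) = 55/6 (o(L) = 9 + 1/(1 + 5) = 9 + 1/6 = 9 + ⅙ = 55/6)
o(X)*(-9) = (55/6)*(-9) = -165/2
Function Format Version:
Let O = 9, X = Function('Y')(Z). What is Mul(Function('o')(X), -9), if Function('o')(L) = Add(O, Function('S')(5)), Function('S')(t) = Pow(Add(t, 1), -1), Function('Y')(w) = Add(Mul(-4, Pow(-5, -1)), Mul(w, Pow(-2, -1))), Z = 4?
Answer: Rational(-165, 2) ≈ -82.500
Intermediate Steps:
Function('Y')(w) = Add(Rational(4, 5), Mul(Rational(-1, 2), w)) (Function('Y')(w) = Add(Mul(-4, Rational(-1, 5)), Mul(w, Rational(-1, 2))) = Add(Rational(4, 5), Mul(Rational(-1, 2), w)))
Function('S')(t) = Pow(Add(1, t), -1)
X = Rational(-6, 5) (X = Add(Rational(4, 5), Mul(Rational(-1, 2), 4)) = Add(Rational(4, 5), -2) = Rational(-6, 5) ≈ -1.2000)
Function('o')(L) = Rational(55, 6) (Function('o')(L) = Add(9, Pow(Add(1, 5), -1)) = Add(9, Pow(6, -1)) = Add(9, Rational(1, 6)) = Rational(55, 6))
Mul(Function('o')(X), -9) = Mul(Rational(55, 6), -9) = Rational(-165, 2)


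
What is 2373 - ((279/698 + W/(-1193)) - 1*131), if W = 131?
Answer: 2084874447/832714 ≈ 2503.7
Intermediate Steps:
2373 - ((279/698 + W/(-1193)) - 1*131) = 2373 - ((279/698 + 131/(-1193)) - 1*131) = 2373 - ((279*(1/698) + 131*(-1/1193)) - 131) = 2373 - ((279/698 - 131/1193) - 131) = 2373 - (241409/832714 - 131) = 2373 - 1*(-108844125/832714) = 2373 + 108844125/832714 = 2084874447/832714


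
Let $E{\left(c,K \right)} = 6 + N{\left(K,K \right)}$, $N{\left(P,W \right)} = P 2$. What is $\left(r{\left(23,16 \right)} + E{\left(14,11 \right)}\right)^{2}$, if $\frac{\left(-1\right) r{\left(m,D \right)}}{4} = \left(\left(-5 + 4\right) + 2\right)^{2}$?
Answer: $576$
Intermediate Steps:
$N{\left(P,W \right)} = 2 P$
$r{\left(m,D \right)} = -4$ ($r{\left(m,D \right)} = - 4 \left(\left(-5 + 4\right) + 2\right)^{2} = - 4 \left(-1 + 2\right)^{2} = - 4 \cdot 1^{2} = \left(-4\right) 1 = -4$)
$E{\left(c,K \right)} = 6 + 2 K$
$\left(r{\left(23,16 \right)} + E{\left(14,11 \right)}\right)^{2} = \left(-4 + \left(6 + 2 \cdot 11\right)\right)^{2} = \left(-4 + \left(6 + 22\right)\right)^{2} = \left(-4 + 28\right)^{2} = 24^{2} = 576$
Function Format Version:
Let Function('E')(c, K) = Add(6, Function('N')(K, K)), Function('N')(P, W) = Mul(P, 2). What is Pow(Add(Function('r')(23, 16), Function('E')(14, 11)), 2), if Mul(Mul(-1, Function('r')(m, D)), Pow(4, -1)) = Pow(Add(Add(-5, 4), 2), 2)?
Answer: 576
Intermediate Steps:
Function('N')(P, W) = Mul(2, P)
Function('r')(m, D) = -4 (Function('r')(m, D) = Mul(-4, Pow(Add(Add(-5, 4), 2), 2)) = Mul(-4, Pow(Add(-1, 2), 2)) = Mul(-4, Pow(1, 2)) = Mul(-4, 1) = -4)
Function('E')(c, K) = Add(6, Mul(2, K))
Pow(Add(Function('r')(23, 16), Function('E')(14, 11)), 2) = Pow(Add(-4, Add(6, Mul(2, 11))), 2) = Pow(Add(-4, Add(6, 22)), 2) = Pow(Add(-4, 28), 2) = Pow(24, 2) = 576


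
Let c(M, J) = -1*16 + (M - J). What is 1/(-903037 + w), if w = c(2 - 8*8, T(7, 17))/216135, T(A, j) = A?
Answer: -43227/39035580416 ≈ -1.1074e-6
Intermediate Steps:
c(M, J) = -16 + M - J (c(M, J) = -16 + (M - J) = -16 + M - J)
w = -17/43227 (w = (-16 + (2 - 8*8) - 1*7)/216135 = (-16 + (2 - 64) - 7)*(1/216135) = (-16 - 62 - 7)*(1/216135) = -85*1/216135 = -17/43227 ≈ -0.00039327)
1/(-903037 + w) = 1/(-903037 - 17/43227) = 1/(-39035580416/43227) = -43227/39035580416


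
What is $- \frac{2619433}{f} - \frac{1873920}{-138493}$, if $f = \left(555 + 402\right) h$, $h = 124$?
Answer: $- \frac{140398795909}{16434687324} \approx -8.5428$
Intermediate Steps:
$f = 118668$ ($f = \left(555 + 402\right) 124 = 957 \cdot 124 = 118668$)
$- \frac{2619433}{f} - \frac{1873920}{-138493} = - \frac{2619433}{118668} - \frac{1873920}{-138493} = \left(-2619433\right) \frac{1}{118668} - - \frac{1873920}{138493} = - \frac{2619433}{118668} + \frac{1873920}{138493} = - \frac{140398795909}{16434687324}$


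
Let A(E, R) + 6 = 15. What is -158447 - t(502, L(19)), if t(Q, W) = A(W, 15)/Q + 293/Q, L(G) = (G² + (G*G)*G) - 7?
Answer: -39770348/251 ≈ -1.5845e+5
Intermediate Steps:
A(E, R) = 9 (A(E, R) = -6 + 15 = 9)
L(G) = -7 + G² + G³ (L(G) = (G² + G²*G) - 7 = (G² + G³) - 7 = -7 + G² + G³)
t(Q, W) = 302/Q (t(Q, W) = 9/Q + 293/Q = 302/Q)
-158447 - t(502, L(19)) = -158447 - 302/502 = -158447 - 1*151/251 = -158447 - 151/251 = -39770348/251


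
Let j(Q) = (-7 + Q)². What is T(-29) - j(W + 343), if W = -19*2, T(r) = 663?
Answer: -88141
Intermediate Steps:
W = -38
T(-29) - j(W + 343) = 663 - (-7 + (-38 + 343))² = 663 - (-7 + 305)² = 663 - 1*298² = 663 - 1*88804 = 663 - 88804 = -88141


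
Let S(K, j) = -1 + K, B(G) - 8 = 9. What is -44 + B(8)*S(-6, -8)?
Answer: -163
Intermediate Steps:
B(G) = 17 (B(G) = 8 + 9 = 17)
-44 + B(8)*S(-6, -8) = -44 + 17*(-1 - 6) = -44 + 17*(-7) = -44 - 119 = -163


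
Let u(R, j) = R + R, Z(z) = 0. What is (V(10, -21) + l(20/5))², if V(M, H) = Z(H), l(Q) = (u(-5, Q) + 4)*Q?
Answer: 576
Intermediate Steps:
u(R, j) = 2*R
l(Q) = -6*Q (l(Q) = (2*(-5) + 4)*Q = (-10 + 4)*Q = -6*Q)
V(M, H) = 0
(V(10, -21) + l(20/5))² = (0 - 120/5)² = (0 - 6*4)² = (0 - 24)² = (-24)² = 576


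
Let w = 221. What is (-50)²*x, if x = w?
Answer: 552500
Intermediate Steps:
x = 221
(-50)²*x = (-50)²*221 = 2500*221 = 552500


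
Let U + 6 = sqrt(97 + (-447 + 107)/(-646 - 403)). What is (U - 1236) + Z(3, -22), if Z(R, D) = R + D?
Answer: -1261 + sqrt(107095557)/1049 ≈ -1251.1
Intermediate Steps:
Z(R, D) = D + R
U = -6 + sqrt(107095557)/1049 (U = -6 + sqrt(97 + (-447 + 107)/(-646 - 403)) = -6 + sqrt(97 - 340/(-1049)) = -6 + sqrt(97 - 340*(-1/1049)) = -6 + sqrt(97 + 340/1049) = -6 + sqrt(102093/1049) = -6 + sqrt(107095557)/1049 ≈ 3.8653)
(U - 1236) + Z(3, -22) = ((-6 + sqrt(107095557)/1049) - 1236) + (-22 + 3) = (-1242 + sqrt(107095557)/1049) - 19 = -1261 + sqrt(107095557)/1049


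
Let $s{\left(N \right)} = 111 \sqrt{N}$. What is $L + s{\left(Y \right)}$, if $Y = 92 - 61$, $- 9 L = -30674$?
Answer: $\frac{30674}{9} + 111 \sqrt{31} \approx 4026.2$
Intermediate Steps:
$L = \frac{30674}{9}$ ($L = \left(- \frac{1}{9}\right) \left(-30674\right) = \frac{30674}{9} \approx 3408.2$)
$Y = 31$
$L + s{\left(Y \right)} = \frac{30674}{9} + 111 \sqrt{31}$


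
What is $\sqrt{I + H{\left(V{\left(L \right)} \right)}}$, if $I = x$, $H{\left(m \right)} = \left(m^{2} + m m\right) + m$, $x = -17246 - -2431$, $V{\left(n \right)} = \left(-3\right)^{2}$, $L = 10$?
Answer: $2 i \sqrt{3661} \approx 121.01 i$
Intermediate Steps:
$V{\left(n \right)} = 9$
$x = -14815$ ($x = -17246 + 2431 = -14815$)
$H{\left(m \right)} = m + 2 m^{2}$ ($H{\left(m \right)} = \left(m^{2} + m^{2}\right) + m = 2 m^{2} + m = m + 2 m^{2}$)
$I = -14815$
$\sqrt{I + H{\left(V{\left(L \right)} \right)}} = \sqrt{-14815 + 9 \left(1 + 2 \cdot 9\right)} = \sqrt{-14815 + 9 \left(1 + 18\right)} = \sqrt{-14815 + 9 \cdot 19} = \sqrt{-14815 + 171} = \sqrt{-14644} = 2 i \sqrt{3661}$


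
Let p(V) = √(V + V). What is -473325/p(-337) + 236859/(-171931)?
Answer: -236859/171931 + 473325*I*√674/674 ≈ -1.3776 + 18232.0*I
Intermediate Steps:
p(V) = √2*√V (p(V) = √(2*V) = √2*√V)
-473325/p(-337) + 236859/(-171931) = -473325*(-I*√674/674) + 236859/(-171931) = -473325*(-I*√674/674) + 236859*(-1/171931) = -473325*(-I*√674/674) - 236859/171931 = -(-473325)*I*√674/674 - 236859/171931 = 473325*I*√674/674 - 236859/171931 = -236859/171931 + 473325*I*√674/674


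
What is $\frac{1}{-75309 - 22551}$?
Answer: $- \frac{1}{97860} \approx -1.0219 \cdot 10^{-5}$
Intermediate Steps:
$\frac{1}{-75309 - 22551} = \frac{1}{-97860} = - \frac{1}{97860}$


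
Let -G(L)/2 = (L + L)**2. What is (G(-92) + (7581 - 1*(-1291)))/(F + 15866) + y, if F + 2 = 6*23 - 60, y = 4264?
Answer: 33958924/7971 ≈ 4260.3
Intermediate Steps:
G(L) = -8*L**2 (G(L) = -2*(L + L)**2 = -2*4*L**2 = -8*L**2)
F = 76 (F = -2 + (6*23 - 60) = -2 + (138 - 60) = -2 + 78 = 76)
(G(-92) + (7581 - 1*(-1291)))/(F + 15866) + y = (-8*(-92)**2 + (7581 - 1*(-1291)))/(76 + 15866) + 4264 = (-8*8464 + (7581 + 1291))/15942 + 4264 = (-67712 + 8872)*(1/15942) + 4264 = -58840*1/15942 + 4264 = -29420/7971 + 4264 = 33958924/7971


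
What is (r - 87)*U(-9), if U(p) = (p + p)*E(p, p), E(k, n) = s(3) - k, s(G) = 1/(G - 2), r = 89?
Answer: -360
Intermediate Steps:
s(G) = 1/(-2 + G)
E(k, n) = 1 - k (E(k, n) = 1/(-2 + 3) - k = 1/1 - k = 1 - k)
U(p) = 2*p*(1 - p) (U(p) = (p + p)*(1 - p) = (2*p)*(1 - p) = 2*p*(1 - p))
(r - 87)*U(-9) = (89 - 87)*(2*(-9)*(1 - 1*(-9))) = 2*(2*(-9)*(1 + 9)) = 2*(2*(-9)*10) = 2*(-180) = -360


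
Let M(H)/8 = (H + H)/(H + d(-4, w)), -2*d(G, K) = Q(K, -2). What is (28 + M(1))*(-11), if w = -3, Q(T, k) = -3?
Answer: -1892/5 ≈ -378.40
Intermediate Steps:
d(G, K) = 3/2 (d(G, K) = -½*(-3) = 3/2)
M(H) = 16*H/(3/2 + H) (M(H) = 8*((H + H)/(H + 3/2)) = 8*((2*H)/(3/2 + H)) = 8*(2*H/(3/2 + H)) = 16*H/(3/2 + H))
(28 + M(1))*(-11) = (28 + 32*1/(3 + 2*1))*(-11) = (28 + 32*1/(3 + 2))*(-11) = (28 + 32*1/5)*(-11) = (28 + 32*1*(⅕))*(-11) = (28 + 32/5)*(-11) = (172/5)*(-11) = -1892/5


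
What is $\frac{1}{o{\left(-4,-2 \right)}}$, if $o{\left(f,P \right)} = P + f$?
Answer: $- \frac{1}{6} \approx -0.16667$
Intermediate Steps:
$\frac{1}{o{\left(-4,-2 \right)}} = \frac{1}{-2 - 4} = \frac{1}{-6} = - \frac{1}{6}$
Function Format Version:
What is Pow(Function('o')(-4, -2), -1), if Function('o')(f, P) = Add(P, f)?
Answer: Rational(-1, 6) ≈ -0.16667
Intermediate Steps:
Pow(Function('o')(-4, -2), -1) = Pow(Add(-2, -4), -1) = Pow(-6, -1) = Rational(-1, 6)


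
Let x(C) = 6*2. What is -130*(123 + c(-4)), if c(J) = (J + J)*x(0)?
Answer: -3510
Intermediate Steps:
x(C) = 12
c(J) = 24*J (c(J) = (J + J)*12 = (2*J)*12 = 24*J)
-130*(123 + c(-4)) = -130*(123 + 24*(-4)) = -130*(123 - 96) = -130*27 = -3510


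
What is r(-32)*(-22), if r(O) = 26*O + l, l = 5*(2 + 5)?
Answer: 17534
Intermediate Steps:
l = 35 (l = 5*7 = 35)
r(O) = 35 + 26*O (r(O) = 26*O + 35 = 35 + 26*O)
r(-32)*(-22) = (35 + 26*(-32))*(-22) = (35 - 832)*(-22) = -797*(-22) = 17534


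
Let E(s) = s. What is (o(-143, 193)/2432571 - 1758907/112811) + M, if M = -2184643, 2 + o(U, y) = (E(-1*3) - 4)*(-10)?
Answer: -599515686516625832/274420767081 ≈ -2.1847e+6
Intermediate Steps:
o(U, y) = 68 (o(U, y) = -2 + (-1*3 - 4)*(-10) = -2 + (-3 - 4)*(-10) = -2 - 7*(-10) = -2 + 70 = 68)
(o(-143, 193)/2432571 - 1758907/112811) + M = (68/2432571 - 1758907/112811) - 2184643 = -4278658488749/274420767081 - 2184643 = -599515686516625832/274420767081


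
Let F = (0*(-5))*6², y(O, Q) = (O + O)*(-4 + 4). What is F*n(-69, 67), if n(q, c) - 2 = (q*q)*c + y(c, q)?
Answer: 0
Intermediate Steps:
y(O, Q) = 0 (y(O, Q) = (2*O)*0 = 0)
F = 0 (F = 0*36 = 0)
n(q, c) = 2 + c*q² (n(q, c) = 2 + ((q*q)*c + 0) = 2 + (q²*c + 0) = 2 + (c*q² + 0) = 2 + c*q²)
F*n(-69, 67) = 0*(2 + 67*(-69)²) = 0*(2 + 67*4761) = 0*(2 + 318987) = 0*318989 = 0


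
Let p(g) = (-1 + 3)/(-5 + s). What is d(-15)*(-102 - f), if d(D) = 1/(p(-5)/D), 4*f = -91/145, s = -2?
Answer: -1240449/232 ≈ -5346.8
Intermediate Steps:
f = -91/580 (f = (-91/145)/4 = (-91*1/145)/4 = (1/4)*(-91/145) = -91/580 ≈ -0.15690)
p(g) = -2/7 (p(g) = (-1 + 3)/(-5 - 2) = 2/(-7) = 2*(-1/7) = -2/7)
d(D) = -7*D/2 (d(D) = 1/(-2/(7*D)) = -7*D/2)
d(-15)*(-102 - f) = (-7/2*(-15))*(-102 - 1*(-91/580)) = 105*(-102 + 91/580)/2 = (105/2)*(-59069/580) = -1240449/232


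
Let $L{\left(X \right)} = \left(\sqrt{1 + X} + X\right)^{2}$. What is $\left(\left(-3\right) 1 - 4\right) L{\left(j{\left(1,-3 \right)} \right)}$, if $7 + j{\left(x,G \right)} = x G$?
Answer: $-637 + 420 i \approx -637.0 + 420.0 i$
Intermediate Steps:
$j{\left(x,G \right)} = -7 + G x$ ($j{\left(x,G \right)} = -7 + x G = -7 + G x$)
$L{\left(X \right)} = \left(X + \sqrt{1 + X}\right)^{2}$
$\left(\left(-3\right) 1 - 4\right) L{\left(j{\left(1,-3 \right)} \right)} = \left(\left(-3\right) 1 - 4\right) \left(\left(-7 - 3\right) + \sqrt{1 - 10}\right)^{2} = \left(-3 - 4\right) \left(\left(-7 - 3\right) + \sqrt{1 - 10}\right)^{2} = - 7 \left(-10 + \sqrt{1 - 10}\right)^{2} = - 7 \left(-10 + \sqrt{-9}\right)^{2} = - 7 \left(-10 + 3 i\right)^{2}$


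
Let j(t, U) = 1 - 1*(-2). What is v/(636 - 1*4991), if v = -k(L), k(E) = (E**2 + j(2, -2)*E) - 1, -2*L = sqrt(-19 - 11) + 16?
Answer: 63/8710 + I*sqrt(30)/670 ≈ 0.0072331 + 0.008175*I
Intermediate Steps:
j(t, U) = 3 (j(t, U) = 1 + 2 = 3)
L = -8 - I*sqrt(30)/2 (L = -(sqrt(-19 - 11) + 16)/2 = -(sqrt(-30) + 16)/2 = -(I*sqrt(30) + 16)/2 = -(16 + I*sqrt(30))/2 = -8 - I*sqrt(30)/2 ≈ -8.0 - 2.7386*I)
k(E) = -1 + E**2 + 3*E (k(E) = (E**2 + 3*E) - 1 = -1 + E**2 + 3*E)
v = 25 - (-8 - I*sqrt(30)/2)**2 + 3*I*sqrt(30)/2 (v = -(-1 + (-8 - I*sqrt(30)/2)**2 + 3*(-8 - I*sqrt(30)/2)) = -(-1 + (-8 - I*sqrt(30)/2)**2 + (-24 - 3*I*sqrt(30)/2)) = -(-25 + (-8 - I*sqrt(30)/2)**2 - 3*I*sqrt(30)/2) = 25 - (-8 - I*sqrt(30)/2)**2 + 3*I*sqrt(30)/2 ≈ -31.5 - 35.602*I)
v/(636 - 1*4991) = (-63/2 - 13*I*sqrt(30)/2)/(636 - 1*4991) = (-63/2 - 13*I*sqrt(30)/2)/(636 - 4991) = (-63/2 - 13*I*sqrt(30)/2)/(-4355) = (-63/2 - 13*I*sqrt(30)/2)*(-1/4355) = 63/8710 + I*sqrt(30)/670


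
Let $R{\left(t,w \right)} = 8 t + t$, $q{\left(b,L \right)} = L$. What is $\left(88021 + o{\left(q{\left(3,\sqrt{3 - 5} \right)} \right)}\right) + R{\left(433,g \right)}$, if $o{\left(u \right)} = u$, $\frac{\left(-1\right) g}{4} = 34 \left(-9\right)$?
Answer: $91918 + i \sqrt{2} \approx 91918.0 + 1.4142 i$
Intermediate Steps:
$g = 1224$ ($g = - 4 \cdot 34 \left(-9\right) = \left(-4\right) \left(-306\right) = 1224$)
$R{\left(t,w \right)} = 9 t$
$\left(88021 + o{\left(q{\left(3,\sqrt{3 - 5} \right)} \right)}\right) + R{\left(433,g \right)} = \left(88021 + \sqrt{3 - 5}\right) + 9 \cdot 433 = \left(88021 + \sqrt{-2}\right) + 3897 = \left(88021 + i \sqrt{2}\right) + 3897 = 91918 + i \sqrt{2}$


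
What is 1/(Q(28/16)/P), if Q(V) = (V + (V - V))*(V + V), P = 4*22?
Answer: 704/49 ≈ 14.367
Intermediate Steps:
P = 88
Q(V) = 2*V**2 (Q(V) = (V + 0)*(2*V) = V*(2*V) = 2*V**2)
1/(Q(28/16)/P) = 1/((2*(28/16)**2)/88) = 1/((2*(28*(1/16))**2)*(1/88)) = 1/((2*(7/4)**2)*(1/88)) = 1/((2*(49/16))*(1/88)) = 1/((49/8)*(1/88)) = 1/(49/704) = 704/49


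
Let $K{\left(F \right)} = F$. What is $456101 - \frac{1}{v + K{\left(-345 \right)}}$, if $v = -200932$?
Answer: $\frac{91802640978}{201277} \approx 4.561 \cdot 10^{5}$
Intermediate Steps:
$456101 - \frac{1}{v + K{\left(-345 \right)}} = 456101 - \frac{1}{-200932 - 345} = 456101 - \frac{1}{-201277} = 456101 - - \frac{1}{201277} = 456101 + \frac{1}{201277} = \frac{91802640978}{201277}$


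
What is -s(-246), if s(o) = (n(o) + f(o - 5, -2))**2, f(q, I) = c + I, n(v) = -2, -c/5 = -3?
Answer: -121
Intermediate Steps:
c = 15 (c = -5*(-3) = 15)
f(q, I) = 15 + I
s(o) = 121 (s(o) = (-2 + (15 - 2))**2 = (-2 + 13)**2 = 11**2 = 121)
-s(-246) = -1*121 = -121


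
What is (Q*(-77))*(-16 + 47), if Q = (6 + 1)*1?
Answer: -16709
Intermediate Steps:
Q = 7 (Q = 7*1 = 7)
(Q*(-77))*(-16 + 47) = (7*(-77))*(-16 + 47) = -539*31 = -16709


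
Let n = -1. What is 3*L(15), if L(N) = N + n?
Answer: 42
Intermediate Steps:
L(N) = -1 + N (L(N) = N - 1 = -1 + N)
3*L(15) = 3*(-1 + 15) = 3*14 = 42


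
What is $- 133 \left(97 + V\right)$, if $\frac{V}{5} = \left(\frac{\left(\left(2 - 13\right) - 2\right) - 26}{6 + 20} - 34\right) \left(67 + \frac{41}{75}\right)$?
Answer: $\frac{23725604}{15} \approx 1.5817 \cdot 10^{6}$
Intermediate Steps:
$V = - \frac{179843}{15}$ ($V = 5 \left(\frac{\left(\left(2 - 13\right) - 2\right) - 26}{6 + 20} - 34\right) \left(67 + \frac{41}{75}\right) = 5 \left(\frac{\left(-11 - 2\right) - 26}{26} - 34\right) \left(67 + 41 \cdot \frac{1}{75}\right) = 5 \left(\left(-13 - 26\right) \frac{1}{26} - 34\right) \left(67 + \frac{41}{75}\right) = 5 \left(\left(-39\right) \frac{1}{26} - 34\right) \frac{5066}{75} = 5 \left(- \frac{3}{2} - 34\right) \frac{5066}{75} = 5 \left(\left(- \frac{71}{2}\right) \frac{5066}{75}\right) = 5 \left(- \frac{179843}{75}\right) = - \frac{179843}{15} \approx -11990.0$)
$- 133 \left(97 + V\right) = - 133 \left(97 - \frac{179843}{15}\right) = \left(-133\right) \left(- \frac{178388}{15}\right) = \frac{23725604}{15}$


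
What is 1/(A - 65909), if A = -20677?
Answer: -1/86586 ≈ -1.1549e-5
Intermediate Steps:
1/(A - 65909) = 1/(-20677 - 65909) = 1/(-86586) = -1/86586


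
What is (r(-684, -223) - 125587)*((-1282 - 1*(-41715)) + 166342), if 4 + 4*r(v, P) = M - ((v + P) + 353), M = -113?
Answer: -103782647025/4 ≈ -2.5946e+10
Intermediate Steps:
r(v, P) = -235/2 - P/4 - v/4 (r(v, P) = -1 + (-113 - ((v + P) + 353))/4 = -1 + (-113 - ((P + v) + 353))/4 = -1 + (-113 - (353 + P + v))/4 = -1 + (-113 + (-353 - P - v))/4 = -1 + (-466 - P - v)/4 = -1 + (-233/2 - P/4 - v/4) = -235/2 - P/4 - v/4)
(r(-684, -223) - 125587)*((-1282 - 1*(-41715)) + 166342) = ((-235/2 - ¼*(-223) - ¼*(-684)) - 125587)*((-1282 - 1*(-41715)) + 166342) = ((-235/2 + 223/4 + 171) - 125587)*((-1282 + 41715) + 166342) = (437/4 - 125587)*(40433 + 166342) = -501911/4*206775 = -103782647025/4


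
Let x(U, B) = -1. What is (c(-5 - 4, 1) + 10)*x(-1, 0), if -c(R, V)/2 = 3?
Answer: -4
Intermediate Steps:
c(R, V) = -6 (c(R, V) = -2*3 = -6)
(c(-5 - 4, 1) + 10)*x(-1, 0) = (-6 + 10)*(-1) = 4*(-1) = -4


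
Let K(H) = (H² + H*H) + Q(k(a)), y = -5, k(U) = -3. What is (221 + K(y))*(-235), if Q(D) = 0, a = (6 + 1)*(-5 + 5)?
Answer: -63685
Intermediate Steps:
a = 0 (a = 7*0 = 0)
K(H) = 2*H² (K(H) = (H² + H*H) + 0 = (H² + H²) + 0 = 2*H² + 0 = 2*H²)
(221 + K(y))*(-235) = (221 + 2*(-5)²)*(-235) = (221 + 2*25)*(-235) = (221 + 50)*(-235) = 271*(-235) = -63685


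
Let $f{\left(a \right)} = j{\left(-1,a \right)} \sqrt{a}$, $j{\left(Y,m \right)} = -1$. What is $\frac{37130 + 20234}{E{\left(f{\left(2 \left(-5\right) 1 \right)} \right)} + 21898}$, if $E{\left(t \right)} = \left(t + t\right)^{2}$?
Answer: $\frac{28682}{10929} \approx 2.6244$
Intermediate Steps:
$f{\left(a \right)} = - \sqrt{a}$
$E{\left(t \right)} = 4 t^{2}$ ($E{\left(t \right)} = \left(2 t\right)^{2} = 4 t^{2}$)
$\frac{37130 + 20234}{E{\left(f{\left(2 \left(-5\right) 1 \right)} \right)} + 21898} = \frac{37130 + 20234}{4 \left(- \sqrt{2 \left(-5\right) 1}\right)^{2} + 21898} = \frac{57364}{4 \left(- \sqrt{\left(-10\right) 1}\right)^{2} + 21898} = \frac{57364}{4 \left(- \sqrt{-10}\right)^{2} + 21898} = \frac{57364}{4 \left(- i \sqrt{10}\right)^{2} + 21898} = \frac{57364}{4 \left(-10\right) + 21898} = \frac{57364}{-40 + 21898} = \frac{57364}{21858} = 57364 \cdot \frac{1}{21858} = \frac{28682}{10929}$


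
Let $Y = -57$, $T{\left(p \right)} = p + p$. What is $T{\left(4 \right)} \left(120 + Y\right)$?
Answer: $504$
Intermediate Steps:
$T{\left(p \right)} = 2 p$
$T{\left(4 \right)} \left(120 + Y\right) = 2 \cdot 4 \left(120 - 57\right) = 8 \cdot 63 = 504$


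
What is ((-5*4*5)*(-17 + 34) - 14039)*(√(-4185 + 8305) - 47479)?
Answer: 747271981 - 31478*√1030 ≈ 7.4626e+8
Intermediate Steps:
((-5*4*5)*(-17 + 34) - 14039)*(√(-4185 + 8305) - 47479) = (-20*5*17 - 14039)*(√4120 - 47479) = (-100*17 - 14039)*(2*√1030 - 47479) = (-1700 - 14039)*(-47479 + 2*√1030) = -15739*(-47479 + 2*√1030) = 747271981 - 31478*√1030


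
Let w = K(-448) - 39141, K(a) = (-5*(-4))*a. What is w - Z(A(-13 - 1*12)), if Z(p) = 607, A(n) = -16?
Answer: -48708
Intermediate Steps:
K(a) = 20*a
w = -48101 (w = 20*(-448) - 39141 = -8960 - 39141 = -48101)
w - Z(A(-13 - 1*12)) = -48101 - 1*607 = -48101 - 607 = -48708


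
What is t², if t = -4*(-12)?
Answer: 2304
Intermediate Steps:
t = 48
t² = 48² = 2304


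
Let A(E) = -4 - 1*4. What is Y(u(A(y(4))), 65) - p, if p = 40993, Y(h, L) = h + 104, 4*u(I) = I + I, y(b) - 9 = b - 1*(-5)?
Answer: -40893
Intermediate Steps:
y(b) = 14 + b (y(b) = 9 + (b - 1*(-5)) = 9 + (b + 5) = 9 + (5 + b) = 14 + b)
A(E) = -8 (A(E) = -4 - 4 = -8)
u(I) = I/2 (u(I) = (I + I)/4 = (2*I)/4 = I/2)
Y(h, L) = 104 + h
Y(u(A(y(4))), 65) - p = (104 + (1/2)*(-8)) - 1*40993 = (104 - 4) - 40993 = 100 - 40993 = -40893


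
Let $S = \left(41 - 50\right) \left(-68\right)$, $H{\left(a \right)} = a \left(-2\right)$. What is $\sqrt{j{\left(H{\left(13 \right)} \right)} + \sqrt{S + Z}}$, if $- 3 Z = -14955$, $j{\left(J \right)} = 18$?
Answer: $\sqrt{18 + \sqrt{5597}} \approx 9.634$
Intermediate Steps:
$H{\left(a \right)} = - 2 a$
$S = 612$ ($S = \left(-9\right) \left(-68\right) = 612$)
$Z = 4985$ ($Z = \left(- \frac{1}{3}\right) \left(-14955\right) = 4985$)
$\sqrt{j{\left(H{\left(13 \right)} \right)} + \sqrt{S + Z}} = \sqrt{18 + \sqrt{612 + 4985}} = \sqrt{18 + \sqrt{5597}}$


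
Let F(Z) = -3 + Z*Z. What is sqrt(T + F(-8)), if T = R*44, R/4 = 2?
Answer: sqrt(413) ≈ 20.322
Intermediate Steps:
F(Z) = -3 + Z**2
R = 8 (R = 4*2 = 8)
T = 352 (T = 8*44 = 352)
sqrt(T + F(-8)) = sqrt(352 + (-3 + (-8)**2)) = sqrt(352 + (-3 + 64)) = sqrt(352 + 61) = sqrt(413)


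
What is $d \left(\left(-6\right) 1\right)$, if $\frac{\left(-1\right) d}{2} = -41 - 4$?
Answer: $-540$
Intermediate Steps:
$d = 90$ ($d = - 2 \left(-41 - 4\right) = \left(-2\right) \left(-45\right) = 90$)
$d \left(\left(-6\right) 1\right) = 90 \left(\left(-6\right) 1\right) = 90 \left(-6\right) = -540$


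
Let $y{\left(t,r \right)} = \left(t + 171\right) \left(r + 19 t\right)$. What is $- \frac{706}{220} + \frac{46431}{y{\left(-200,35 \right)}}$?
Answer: $- \frac{2228993}{800690} \approx -2.7838$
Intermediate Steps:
$y{\left(t,r \right)} = \left(171 + t\right) \left(r + 19 t\right)$
$- \frac{706}{220} + \frac{46431}{y{\left(-200,35 \right)}} = - \frac{706}{220} + \frac{46431}{19 \left(-200\right)^{2} + 171 \cdot 35 + 3249 \left(-200\right) + 35 \left(-200\right)} = \left(-706\right) \frac{1}{220} + \frac{46431}{19 \cdot 40000 + 5985 - 649800 - 7000} = - \frac{353}{110} + \frac{46431}{760000 + 5985 - 649800 - 7000} = - \frac{353}{110} + \frac{46431}{109185} = - \frac{353}{110} + 46431 \cdot \frac{1}{109185} = - \frac{353}{110} + \frac{15477}{36395} = - \frac{2228993}{800690}$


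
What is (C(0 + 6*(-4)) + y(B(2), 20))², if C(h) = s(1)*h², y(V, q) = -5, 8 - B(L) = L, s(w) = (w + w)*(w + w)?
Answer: 5285401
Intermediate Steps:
s(w) = 4*w² (s(w) = (2*w)*(2*w) = 4*w²)
B(L) = 8 - L
C(h) = 4*h² (C(h) = (4*1²)*h² = (4*1)*h² = 4*h²)
(C(0 + 6*(-4)) + y(B(2), 20))² = (4*(0 + 6*(-4))² - 5)² = (4*(0 - 24)² - 5)² = (4*(-24)² - 5)² = (4*576 - 5)² = (2304 - 5)² = 2299² = 5285401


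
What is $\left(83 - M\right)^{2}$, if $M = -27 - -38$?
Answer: $5184$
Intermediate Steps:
$M = 11$ ($M = -27 + 38 = 11$)
$\left(83 - M\right)^{2} = \left(83 - 11\right)^{2} = 72^{2} = 5184$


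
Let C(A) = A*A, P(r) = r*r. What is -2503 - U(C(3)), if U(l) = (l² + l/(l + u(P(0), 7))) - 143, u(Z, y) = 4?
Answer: -31742/13 ≈ -2441.7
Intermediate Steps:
P(r) = r²
C(A) = A²
U(l) = -143 + l² + l/(4 + l) (U(l) = (l² + l/(l + 4)) - 143 = (l² + l/(4 + l)) - 143 = -143 + l² + l/(4 + l))
-2503 - U(C(3)) = -2503 - (-572 + (3²)³ - 142*3² + 4*(3²)²)/(4 + 3²) = -2503 - (-572 + 9³ - 142*9 + 4*9²)/(4 + 9) = -2503 - (-572 + 729 - 1278 + 4*81)/13 = -2503 - (-572 + 729 - 1278 + 324)/13 = -2503 - (-797)/13 = -2503 - 1*(-797/13) = -2503 + 797/13 = -31742/13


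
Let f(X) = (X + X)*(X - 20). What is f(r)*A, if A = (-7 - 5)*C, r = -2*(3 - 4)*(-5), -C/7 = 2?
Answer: 100800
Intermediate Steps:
C = -14 (C = -7*2 = -14)
r = -10 (r = -2*(-1)*(-5) = 2*(-5) = -10)
f(X) = 2*X*(-20 + X) (f(X) = (2*X)*(-20 + X) = 2*X*(-20 + X))
A = 168 (A = (-7 - 5)*(-14) = -12*(-14) = 168)
f(r)*A = (2*(-10)*(-20 - 10))*168 = (2*(-10)*(-30))*168 = 600*168 = 100800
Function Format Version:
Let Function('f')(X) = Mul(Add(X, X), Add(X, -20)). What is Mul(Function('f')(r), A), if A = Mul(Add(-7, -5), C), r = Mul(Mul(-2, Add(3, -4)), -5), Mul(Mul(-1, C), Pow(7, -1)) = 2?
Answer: 100800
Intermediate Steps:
C = -14 (C = Mul(-7, 2) = -14)
r = -10 (r = Mul(Mul(-2, -1), -5) = Mul(2, -5) = -10)
Function('f')(X) = Mul(2, X, Add(-20, X)) (Function('f')(X) = Mul(Mul(2, X), Add(-20, X)) = Mul(2, X, Add(-20, X)))
A = 168 (A = Mul(Add(-7, -5), -14) = Mul(-12, -14) = 168)
Mul(Function('f')(r), A) = Mul(Mul(2, -10, Add(-20, -10)), 168) = Mul(Mul(2, -10, -30), 168) = Mul(600, 168) = 100800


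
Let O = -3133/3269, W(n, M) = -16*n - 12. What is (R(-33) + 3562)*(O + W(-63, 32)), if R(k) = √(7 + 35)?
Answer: 11586441542/3269 + 3252791*√42/3269 ≈ 3.5508e+6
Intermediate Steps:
W(n, M) = -12 - 16*n
R(k) = √42
O = -3133/3269 (O = -3133*1/3269 = -3133/3269 ≈ -0.95840)
(R(-33) + 3562)*(O + W(-63, 32)) = (√42 + 3562)*(-3133/3269 + (-12 - 16*(-63))) = (3562 + √42)*(-3133/3269 + (-12 + 1008)) = (3562 + √42)*(-3133/3269 + 996) = (3562 + √42)*(3252791/3269) = 11586441542/3269 + 3252791*√42/3269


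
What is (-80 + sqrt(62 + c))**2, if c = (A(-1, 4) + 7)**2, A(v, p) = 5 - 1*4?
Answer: 6526 - 480*sqrt(14) ≈ 4730.0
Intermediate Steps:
A(v, p) = 1 (A(v, p) = 5 - 4 = 1)
c = 64 (c = (1 + 7)**2 = 8**2 = 64)
(-80 + sqrt(62 + c))**2 = (-80 + sqrt(62 + 64))**2 = (-80 + sqrt(126))**2 = (-80 + 3*sqrt(14))**2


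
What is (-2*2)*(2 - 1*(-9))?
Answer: -44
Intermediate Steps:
(-2*2)*(2 - 1*(-9)) = -4*(2 + 9) = -4*11 = -44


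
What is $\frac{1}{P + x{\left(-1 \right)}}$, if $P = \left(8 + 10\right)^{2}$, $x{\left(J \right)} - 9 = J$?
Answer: $\frac{1}{332} \approx 0.003012$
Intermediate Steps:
$x{\left(J \right)} = 9 + J$
$P = 324$ ($P = 18^{2} = 324$)
$\frac{1}{P + x{\left(-1 \right)}} = \frac{1}{324 + \left(9 - 1\right)} = \frac{1}{324 + 8} = \frac{1}{332}$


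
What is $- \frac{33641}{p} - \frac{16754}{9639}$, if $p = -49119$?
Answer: $- \frac{3392341}{3220803} \approx -1.0533$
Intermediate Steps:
$- \frac{33641}{p} - \frac{16754}{9639} = - \frac{33641}{-49119} - \frac{16754}{9639} = \left(-33641\right) \left(- \frac{1}{49119}\right) - \frac{16754}{9639} = \frac{33641}{49119} - \frac{16754}{9639} = - \frac{3392341}{3220803}$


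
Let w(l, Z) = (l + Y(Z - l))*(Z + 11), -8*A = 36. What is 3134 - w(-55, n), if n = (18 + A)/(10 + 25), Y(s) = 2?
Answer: 261621/70 ≈ 3737.4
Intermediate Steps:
A = -9/2 (A = -1/8*36 = -9/2 ≈ -4.5000)
n = 27/70 (n = (18 - 9/2)/(10 + 25) = (27/2)/35 = (27/2)*(1/35) = 27/70 ≈ 0.38571)
w(l, Z) = (2 + l)*(11 + Z) (w(l, Z) = (l + 2)*(Z + 11) = (2 + l)*(11 + Z))
3134 - w(-55, n) = 3134 - (22 + 2*(27/70) + 11*(-55) + (27/70)*(-55)) = 3134 - (22 + 27/35 - 605 - 297/14) = 3134 - 1*(-42241/70) = 3134 + 42241/70 = 261621/70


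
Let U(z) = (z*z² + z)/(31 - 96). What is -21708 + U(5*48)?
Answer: -3047052/13 ≈ -2.3439e+5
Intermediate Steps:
U(z) = -z/65 - z³/65 (U(z) = (z³ + z)/(-65) = (z + z³)*(-1/65) = -z/65 - z³/65)
-21708 + U(5*48) = -21708 - 5*48*(1 + (5*48)²)/65 = -21708 - 1/65*240*(1 + 240²) = -21708 - 1/65*240*(1 + 57600) = -21708 - 1/65*240*57601 = -21708 - 2764848/13 = -3047052/13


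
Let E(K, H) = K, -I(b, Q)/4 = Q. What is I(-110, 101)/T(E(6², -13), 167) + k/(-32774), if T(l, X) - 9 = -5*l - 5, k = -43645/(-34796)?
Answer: 4113531933/1792063592 ≈ 2.2954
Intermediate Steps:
I(b, Q) = -4*Q
k = 43645/34796 (k = -43645*(-1/34796) = 43645/34796 ≈ 1.2543)
T(l, X) = 4 - 5*l (T(l, X) = 9 + (-5*l - 5) = 9 + (-5 - 5*l) = 4 - 5*l)
I(-110, 101)/T(E(6², -13), 167) + k/(-32774) = (-4*101)/(4 - 5*6²) + (43645/34796)/(-32774) = -404/(4 - 5*36) + (43645/34796)*(-1/32774) = -404/(4 - 180) - 6235/162914872 = -404/(-176) - 6235/162914872 = -404*(-1/176) - 6235/162914872 = 101/44 - 6235/162914872 = 4113531933/1792063592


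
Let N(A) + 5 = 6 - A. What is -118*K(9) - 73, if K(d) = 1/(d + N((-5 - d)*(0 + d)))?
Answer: -5023/68 ≈ -73.868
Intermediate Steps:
N(A) = 1 - A (N(A) = -5 + (6 - A) = 1 - A)
K(d) = 1/(1 + d - d*(-5 - d)) (K(d) = 1/(d + (1 - (-5 - d)*(0 + d))) = 1/(d + (1 - (-5 - d)*d)) = 1/(d + (1 - d*(-5 - d))) = 1/(1 + d - d*(-5 - d)))
-118*K(9) - 73 = -118/(1 + 9 + 9*(5 + 9)) - 73 = -118/(1 + 9 + 9*14) - 73 = -118/(1 + 9 + 126) - 73 = -118/136 - 73 = -118*1/136 - 73 = -59/68 - 73 = -5023/68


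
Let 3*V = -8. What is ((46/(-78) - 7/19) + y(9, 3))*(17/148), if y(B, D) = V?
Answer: -22831/54834 ≈ -0.41637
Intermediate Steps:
V = -8/3 (V = (1/3)*(-8) = -8/3 ≈ -2.6667)
y(B, D) = -8/3
((46/(-78) - 7/19) + y(9, 3))*(17/148) = ((46/(-78) - 7/19) - 8/3)*(17/148) = ((46*(-1/78) - 7*1/19) - 8/3)*(17*(1/148)) = ((-23/39 - 7/19) - 8/3)*(17/148) = (-710/741 - 8/3)*(17/148) = -2686/741*17/148 = -22831/54834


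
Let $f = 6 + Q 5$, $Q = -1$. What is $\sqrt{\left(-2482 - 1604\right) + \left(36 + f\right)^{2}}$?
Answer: $i \sqrt{2717} \approx 52.125 i$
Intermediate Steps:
$f = 1$ ($f = 6 - 5 = 1$)
$\sqrt{\left(-2482 - 1604\right) + \left(36 + f\right)^{2}} = \sqrt{\left(-2482 - 1604\right) + \left(36 + 1\right)^{2}} = \sqrt{\left(-2482 - 1604\right) + 37^{2}} = \sqrt{-4086 + 1369} = \sqrt{-2717} = i \sqrt{2717}$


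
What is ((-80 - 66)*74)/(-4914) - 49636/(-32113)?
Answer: 295430078/78901641 ≈ 3.7443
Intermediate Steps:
((-80 - 66)*74)/(-4914) - 49636/(-32113) = -146*74*(-1/4914) - 49636*(-1/32113) = -10804*(-1/4914) + 49636/32113 = 5402/2457 + 49636/32113 = 295430078/78901641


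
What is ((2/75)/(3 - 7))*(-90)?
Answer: ⅗ ≈ 0.60000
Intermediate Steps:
((2/75)/(3 - 7))*(-90) = ((2*(1/75))/(-4))*(-90) = ((2/75)*(-¼))*(-90) = -1/150*(-90) = ⅗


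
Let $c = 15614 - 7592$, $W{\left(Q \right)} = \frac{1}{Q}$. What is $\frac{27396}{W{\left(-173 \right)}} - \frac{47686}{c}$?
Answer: $- \frac{19010190431}{4011} \approx -4.7395 \cdot 10^{6}$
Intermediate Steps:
$c = 8022$
$\frac{27396}{W{\left(-173 \right)}} - \frac{47686}{c} = \frac{27396}{\frac{1}{-173}} - \frac{47686}{8022} = \frac{27396}{- \frac{1}{173}} - \frac{23843}{4011} = 27396 \left(-173\right) - \frac{23843}{4011} = -4739508 - \frac{23843}{4011} = - \frac{19010190431}{4011}$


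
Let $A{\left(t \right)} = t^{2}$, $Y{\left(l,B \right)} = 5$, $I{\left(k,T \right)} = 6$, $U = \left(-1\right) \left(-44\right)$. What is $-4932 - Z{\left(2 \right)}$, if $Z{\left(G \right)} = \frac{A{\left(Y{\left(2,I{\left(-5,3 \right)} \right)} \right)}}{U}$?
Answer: $- \frac{217033}{44} \approx -4932.6$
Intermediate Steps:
$U = 44$
$Z{\left(G \right)} = \frac{25}{44}$ ($Z{\left(G \right)} = \frac{5^{2}}{44} = 25 \cdot \frac{1}{44} = \frac{25}{44}$)
$-4932 - Z{\left(2 \right)} = -4932 - \frac{25}{44} = - \frac{217033}{44}$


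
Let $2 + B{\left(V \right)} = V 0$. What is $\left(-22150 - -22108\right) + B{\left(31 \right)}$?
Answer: $-44$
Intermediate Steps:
$B{\left(V \right)} = -2$ ($B{\left(V \right)} = -2 + V 0 = -2 + 0 = -2$)
$\left(-22150 - -22108\right) + B{\left(31 \right)} = \left(-22150 - -22108\right) - 2 = \left(-22150 + 22108\right) - 2 = -42 - 2 = -44$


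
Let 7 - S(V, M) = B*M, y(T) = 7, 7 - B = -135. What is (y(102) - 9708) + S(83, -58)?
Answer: -1458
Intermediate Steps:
B = 142 (B = 7 - 1*(-135) = 7 + 135 = 142)
S(V, M) = 7 - 142*M
(y(102) - 9708) + S(83, -58) = (7 - 9708) + (7 - 142*(-58)) = -9701 + (7 + 8236) = -9701 + 8243 = -1458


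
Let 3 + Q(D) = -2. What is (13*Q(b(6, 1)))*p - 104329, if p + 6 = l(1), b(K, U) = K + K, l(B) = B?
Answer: -104004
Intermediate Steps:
b(K, U) = 2*K
p = -5 (p = -6 + 1 = -5)
Q(D) = -5 (Q(D) = -3 - 2 = -5)
(13*Q(b(6, 1)))*p - 104329 = (13*(-5))*(-5) - 104329 = -65*(-5) - 104329 = 325 - 104329 = -104004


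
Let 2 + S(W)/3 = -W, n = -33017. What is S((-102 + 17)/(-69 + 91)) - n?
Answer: 726497/22 ≈ 33023.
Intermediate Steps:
S(W) = -6 - 3*W (S(W) = -6 + 3*(-W) = -6 - 3*W)
S((-102 + 17)/(-69 + 91)) - n = (-6 - 3*(-102 + 17)/(-69 + 91)) - 1*(-33017) = (-6 - (-255)/22) + 33017 = (-6 - 3*(-85/22)) + 33017 = (-6 + 255/22) + 33017 = 123/22 + 33017 = 726497/22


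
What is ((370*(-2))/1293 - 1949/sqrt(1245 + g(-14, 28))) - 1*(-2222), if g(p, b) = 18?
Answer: 2872306/1293 - 1949*sqrt(1263)/1263 ≈ 2166.6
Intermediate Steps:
((370*(-2))/1293 - 1949/sqrt(1245 + g(-14, 28))) - 1*(-2222) = ((370*(-2))/1293 - 1949/sqrt(1245 + 18)) - 1*(-2222) = (-740*1/1293 - 1949*sqrt(1263)/1263) + 2222 = (-740/1293 - 1949*sqrt(1263)/1263) + 2222 = 2872306/1293 - 1949*sqrt(1263)/1263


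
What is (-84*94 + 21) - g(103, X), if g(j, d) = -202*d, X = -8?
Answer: -9491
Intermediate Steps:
(-84*94 + 21) - g(103, X) = (-84*94 + 21) - (-202)*(-8) = (-7896 + 21) - 1*1616 = -7875 - 1616 = -9491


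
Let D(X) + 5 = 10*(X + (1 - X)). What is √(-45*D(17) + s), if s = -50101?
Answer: I*√50326 ≈ 224.33*I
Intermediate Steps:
D(X) = 5 (D(X) = -5 + 10*(X + (1 - X)) = -5 + 10*1 = -5 + 10 = 5)
√(-45*D(17) + s) = √(-45*5 - 50101) = √(-225 - 50101) = √(-50326) = I*√50326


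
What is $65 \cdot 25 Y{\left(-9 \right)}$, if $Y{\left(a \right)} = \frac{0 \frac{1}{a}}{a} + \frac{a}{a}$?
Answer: $1625$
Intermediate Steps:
$Y{\left(a \right)} = 1$ ($Y{\left(a \right)} = \frac{0}{a} + 1 = 0 + 1 = 1$)
$65 \cdot 25 Y{\left(-9 \right)} = 65 \cdot 25 \cdot 1 = 1625 \cdot 1 = 1625$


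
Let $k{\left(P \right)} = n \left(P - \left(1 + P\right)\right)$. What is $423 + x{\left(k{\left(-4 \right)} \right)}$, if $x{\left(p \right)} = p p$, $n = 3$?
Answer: $432$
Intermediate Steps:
$k{\left(P \right)} = -3$ ($k{\left(P \right)} = 3 \left(P - \left(1 + P\right)\right) = 3 \left(-1\right) = -3$)
$x{\left(p \right)} = p^{2}$
$423 + x{\left(k{\left(-4 \right)} \right)} = 423 + \left(-3\right)^{2} = 423 + 9 = 432$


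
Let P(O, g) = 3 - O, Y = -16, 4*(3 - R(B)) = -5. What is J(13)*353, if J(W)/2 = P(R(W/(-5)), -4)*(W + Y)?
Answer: 5295/2 ≈ 2647.5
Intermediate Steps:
R(B) = 17/4 (R(B) = 3 - ¼*(-5) = 3 + 5/4 = 17/4)
J(W) = 40 - 5*W/2 (J(W) = 2*((3 - 1*17/4)*(W - 16)) = 2*((3 - 17/4)*(-16 + W)) = 2*(-5*(-16 + W)/4) = 2*(20 - 5*W/4) = 40 - 5*W/2)
J(13)*353 = (40 - 5/2*13)*353 = (40 - 65/2)*353 = (15/2)*353 = 5295/2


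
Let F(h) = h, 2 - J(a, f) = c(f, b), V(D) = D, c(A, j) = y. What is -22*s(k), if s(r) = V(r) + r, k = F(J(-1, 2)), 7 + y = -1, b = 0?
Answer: -440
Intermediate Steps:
y = -8 (y = -7 - 1 = -8)
c(A, j) = -8
J(a, f) = 10 (J(a, f) = 2 - 1*(-8) = 2 + 8 = 10)
k = 10
s(r) = 2*r (s(r) = r + r = 2*r)
-22*s(k) = -44*10 = -22*20 = -440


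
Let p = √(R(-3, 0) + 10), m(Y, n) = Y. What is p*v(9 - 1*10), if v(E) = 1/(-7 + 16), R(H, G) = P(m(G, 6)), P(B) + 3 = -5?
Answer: √2/9 ≈ 0.15713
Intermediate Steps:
P(B) = -8 (P(B) = -3 - 5 = -8)
R(H, G) = -8
v(E) = ⅑ (v(E) = 1/9 = ⅑)
p = √2 (p = √(-8 + 10) = √2 ≈ 1.4142)
p*v(9 - 1*10) = √2*(⅑) = √2/9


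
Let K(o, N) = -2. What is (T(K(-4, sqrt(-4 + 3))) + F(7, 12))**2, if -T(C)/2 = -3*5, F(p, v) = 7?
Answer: 1369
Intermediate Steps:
T(C) = 30 (T(C) = -(-6)*5 = -2*(-15) = 30)
(T(K(-4, sqrt(-4 + 3))) + F(7, 12))**2 = (30 + 7)**2 = 37**2 = 1369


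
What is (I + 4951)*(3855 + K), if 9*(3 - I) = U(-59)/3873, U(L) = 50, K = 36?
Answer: 223967941816/11619 ≈ 1.9276e+7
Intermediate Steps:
I = 104521/34857 (I = 3 - 50/(9*3873) = 3 - ⅑*50/3873 = 3 - 50/34857 = 104521/34857 ≈ 2.9986)
(I + 4951)*(3855 + K) = (104521/34857 + 4951)*(3855 + 36) = (172681528/34857)*3891 = 223967941816/11619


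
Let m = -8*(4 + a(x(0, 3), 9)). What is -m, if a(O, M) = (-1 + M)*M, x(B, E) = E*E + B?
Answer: 608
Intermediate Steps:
x(B, E) = B + E² (x(B, E) = E² + B = B + E²)
a(O, M) = M*(-1 + M)
m = -608 (m = -8*(4 + 9*(-1 + 9)) = -8*(4 + 9*8) = -8*(4 + 72) = -8*76 = -608)
-m = -1*(-608) = 608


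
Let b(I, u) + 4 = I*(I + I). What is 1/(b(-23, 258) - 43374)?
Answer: -1/42320 ≈ -2.3629e-5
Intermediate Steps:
b(I, u) = -4 + 2*I² (b(I, u) = -4 + I*(I + I) = -4 + I*(2*I) = -4 + 2*I²)
1/(b(-23, 258) - 43374) = 1/((-4 + 2*(-23)²) - 43374) = 1/((-4 + 2*529) - 43374) = 1/((-4 + 1058) - 43374) = 1/(1054 - 43374) = 1/(-42320) = -1/42320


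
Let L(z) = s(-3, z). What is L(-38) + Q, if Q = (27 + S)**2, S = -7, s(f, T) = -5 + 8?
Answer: 403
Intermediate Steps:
s(f, T) = 3
L(z) = 3
Q = 400 (Q = (27 - 7)**2 = 20**2 = 400)
L(-38) + Q = 3 + 400 = 403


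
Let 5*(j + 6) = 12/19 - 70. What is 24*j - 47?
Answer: -49777/95 ≈ -523.97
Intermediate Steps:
j = -1888/95 (j = -6 + (12/19 - 70)/5 = -6 + (1/5)*(-1318/19) = -6 - 1318/95 = -1888/95 ≈ -19.874)
24*j - 47 = 24*(-1888/95) - 47 = -45312/95 - 47 = -49777/95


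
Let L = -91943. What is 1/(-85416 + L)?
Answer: -1/177359 ≈ -5.6383e-6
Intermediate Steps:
1/(-85416 + L) = 1/(-85416 - 91943) = 1/(-177359) = -1/177359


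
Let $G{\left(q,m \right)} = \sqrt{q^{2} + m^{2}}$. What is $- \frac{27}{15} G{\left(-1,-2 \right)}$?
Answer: $- \frac{9 \sqrt{5}}{5} \approx -4.0249$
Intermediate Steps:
$G{\left(q,m \right)} = \sqrt{m^{2} + q^{2}}$
$- \frac{27}{15} G{\left(-1,-2 \right)} = - \frac{27}{15} \sqrt{\left(-2\right)^{2} + \left(-1\right)^{2}} = \left(-27\right) \frac{1}{15} \sqrt{4 + 1} = - \frac{9 \sqrt{5}}{5}$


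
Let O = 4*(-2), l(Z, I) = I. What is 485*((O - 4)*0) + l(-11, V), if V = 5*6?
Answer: 30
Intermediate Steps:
V = 30
O = -8
485*((O - 4)*0) + l(-11, V) = 485*((-8 - 4)*0) + 30 = 485*(-12*0) + 30 = 485*0 + 30 = 0 + 30 = 30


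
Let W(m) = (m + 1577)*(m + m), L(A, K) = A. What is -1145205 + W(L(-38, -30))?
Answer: -1262169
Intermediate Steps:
W(m) = 2*m*(1577 + m) (W(m) = (1577 + m)*(2*m) = 2*m*(1577 + m))
-1145205 + W(L(-38, -30)) = -1145205 + 2*(-38)*(1577 - 38) = -1145205 + 2*(-38)*1539 = -1145205 - 116964 = -1262169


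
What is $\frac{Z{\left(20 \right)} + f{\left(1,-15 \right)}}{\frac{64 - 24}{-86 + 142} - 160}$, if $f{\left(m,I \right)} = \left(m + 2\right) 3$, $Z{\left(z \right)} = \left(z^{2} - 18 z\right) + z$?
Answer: $- \frac{483}{1115} \approx -0.43318$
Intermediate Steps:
$Z{\left(z \right)} = z^{2} - 17 z$
$f{\left(m,I \right)} = 6 + 3 m$ ($f{\left(m,I \right)} = \left(2 + m\right) 3 = 6 + 3 m$)
$\frac{Z{\left(20 \right)} + f{\left(1,-15 \right)}}{\frac{64 - 24}{-86 + 142} - 160} = \frac{20 \left(-17 + 20\right) + \left(6 + 3 \cdot 1\right)}{\frac{64 - 24}{-86 + 142} - 160} = \frac{20 \cdot 3 + \left(6 + 3\right)}{\frac{64 - 24}{56} - 160} = \frac{60 + 9}{40 \cdot \frac{1}{56} - 160} = \frac{69}{\frac{5}{7} - 160} = \frac{69}{- \frac{1115}{7}} = 69 \left(- \frac{7}{1115}\right) = - \frac{483}{1115}$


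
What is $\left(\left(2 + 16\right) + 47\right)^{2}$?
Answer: $4225$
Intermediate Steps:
$\left(\left(2 + 16\right) + 47\right)^{2} = \left(18 + 47\right)^{2} = 65^{2} = 4225$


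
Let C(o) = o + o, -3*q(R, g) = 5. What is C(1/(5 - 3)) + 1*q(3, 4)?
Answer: -2/3 ≈ -0.66667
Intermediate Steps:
q(R, g) = -5/3 (q(R, g) = -1/3*5 = -5/3)
C(o) = 2*o
C(1/(5 - 3)) + 1*q(3, 4) = 2/(5 - 3) + 1*(-5/3) = 2/2 - 5/3 = 2*(1/2) - 5/3 = 1 - 5/3 = -2/3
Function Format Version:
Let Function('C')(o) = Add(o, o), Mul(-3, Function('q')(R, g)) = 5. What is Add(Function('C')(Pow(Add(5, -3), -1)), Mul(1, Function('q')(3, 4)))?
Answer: Rational(-2, 3) ≈ -0.66667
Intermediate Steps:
Function('q')(R, g) = Rational(-5, 3) (Function('q')(R, g) = Mul(Rational(-1, 3), 5) = Rational(-5, 3))
Function('C')(o) = Mul(2, o)
Add(Function('C')(Pow(Add(5, -3), -1)), Mul(1, Function('q')(3, 4))) = Add(Mul(2, Pow(Add(5, -3), -1)), Mul(1, Rational(-5, 3))) = Add(Mul(2, Pow(2, -1)), Rational(-5, 3)) = Add(Mul(2, Rational(1, 2)), Rational(-5, 3)) = Add(1, Rational(-5, 3)) = Rational(-2, 3)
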